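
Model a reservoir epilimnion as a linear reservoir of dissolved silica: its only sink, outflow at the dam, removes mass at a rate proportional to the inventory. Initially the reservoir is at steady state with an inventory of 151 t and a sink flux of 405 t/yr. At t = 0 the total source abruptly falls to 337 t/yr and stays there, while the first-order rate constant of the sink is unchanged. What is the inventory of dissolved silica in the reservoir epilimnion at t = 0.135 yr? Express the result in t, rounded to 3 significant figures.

τ = M₀/F₀ = 151/405 = 0.3728 yr; rate constant k = 1/τ.
New steady state M_∞ = F₁/k = F₁·τ = 337 × 0.3728 = 125.65 t.
M(t) = M_∞ + (M₀ − M_∞)·e^(−t/τ); t/τ = 0.135/0.3728 = 0.3621, so e^(−t/τ) = 0.6962.
M(t) = 125.65 + 25.35 × 0.6962 = 143.30 t.

143 t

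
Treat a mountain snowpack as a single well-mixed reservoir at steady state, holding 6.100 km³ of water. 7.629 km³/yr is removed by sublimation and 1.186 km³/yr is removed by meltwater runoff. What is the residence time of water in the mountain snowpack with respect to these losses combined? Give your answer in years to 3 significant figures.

0.692 yr

Total removal = 7.629 + 1.186 = 8.8150 km³/yr.
τ = M / ΣF_out = 6.100 / 8.8150 = 0.6920 yr.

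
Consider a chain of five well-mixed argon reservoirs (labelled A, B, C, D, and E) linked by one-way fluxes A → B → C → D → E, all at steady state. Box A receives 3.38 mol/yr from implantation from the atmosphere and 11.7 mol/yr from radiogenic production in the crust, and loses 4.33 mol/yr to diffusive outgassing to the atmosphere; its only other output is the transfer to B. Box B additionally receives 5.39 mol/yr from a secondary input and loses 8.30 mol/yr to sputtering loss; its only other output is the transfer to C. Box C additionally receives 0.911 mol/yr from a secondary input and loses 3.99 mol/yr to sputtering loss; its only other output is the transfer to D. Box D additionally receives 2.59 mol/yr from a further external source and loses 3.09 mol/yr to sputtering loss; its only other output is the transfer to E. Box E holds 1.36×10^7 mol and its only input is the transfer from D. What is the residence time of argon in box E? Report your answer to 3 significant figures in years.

3.19×10^6 yr

Box A: F(A→B) = (3.38 + 11.7) − 4.33 = 10.750 mol/yr.
Box B: F(B→C) = (10.750 + 5.39) − 8.30 = 7.8400 mol/yr.
Box C: F(C→D) = (7.8400 + 0.911) − 3.99 = 4.7610 mol/yr.
Box D: F(D→E) = (4.7610 + 2.59) − 3.09 = 4.2610 mol/yr.
Box E throughput = its input = 4.2610 mol/yr; τ = 1.36×10^7 / 4.2610 = 3.192×10^6 yr.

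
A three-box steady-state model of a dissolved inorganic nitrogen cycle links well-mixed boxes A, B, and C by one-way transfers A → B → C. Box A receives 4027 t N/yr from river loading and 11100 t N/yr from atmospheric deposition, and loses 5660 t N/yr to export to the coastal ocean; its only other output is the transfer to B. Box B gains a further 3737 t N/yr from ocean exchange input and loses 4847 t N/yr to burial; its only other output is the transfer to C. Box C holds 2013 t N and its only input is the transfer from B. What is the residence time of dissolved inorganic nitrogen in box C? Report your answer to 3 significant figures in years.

Box A: F(A→B) = (4027 + 11100) − 5660 = 9467.0 t N/yr.
Box B: F(B→C) = (9467.0 + 3737) − 4847 = 8357.0 t N/yr.
Box C throughput = its input = 8357.0 t N/yr; τ = 2013 / 8357.0 = 0.2409 yr.

0.241 yr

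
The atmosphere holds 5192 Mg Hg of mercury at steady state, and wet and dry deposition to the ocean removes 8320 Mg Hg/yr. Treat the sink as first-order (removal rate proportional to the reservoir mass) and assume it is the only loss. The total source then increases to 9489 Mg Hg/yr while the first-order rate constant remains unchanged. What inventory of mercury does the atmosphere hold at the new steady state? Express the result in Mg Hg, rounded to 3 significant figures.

5920 Mg Hg

Rate constant k = F/M = 8320 / 5192 = 1.602 yr⁻¹.
At the new steady state, source = k·M_new ⇒ M_new = 9489 / 1.602 = 5922 Mg Hg.
(Equivalently M_new = M × F_new/F_old = 5192 × 9489/8320.)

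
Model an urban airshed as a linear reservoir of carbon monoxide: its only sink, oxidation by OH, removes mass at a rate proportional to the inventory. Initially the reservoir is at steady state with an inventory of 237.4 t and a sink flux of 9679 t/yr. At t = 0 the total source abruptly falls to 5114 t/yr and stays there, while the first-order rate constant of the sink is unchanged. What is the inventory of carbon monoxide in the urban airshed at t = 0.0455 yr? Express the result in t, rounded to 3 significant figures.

τ = M₀/F₀ = 237.4/9679 = 0.02453 yr; rate constant k = 1/τ.
New steady state M_∞ = F₁/k = F₁·τ = 5114 × 0.02453 = 125.43 t.
M(t) = M_∞ + (M₀ − M_∞)·e^(−t/τ); t/τ = 0.0455/0.02453 = 1.855, so e^(−t/τ) = 0.1564.
M(t) = 125.43 + 112.0 × 0.1564 = 142.95 t.

143 t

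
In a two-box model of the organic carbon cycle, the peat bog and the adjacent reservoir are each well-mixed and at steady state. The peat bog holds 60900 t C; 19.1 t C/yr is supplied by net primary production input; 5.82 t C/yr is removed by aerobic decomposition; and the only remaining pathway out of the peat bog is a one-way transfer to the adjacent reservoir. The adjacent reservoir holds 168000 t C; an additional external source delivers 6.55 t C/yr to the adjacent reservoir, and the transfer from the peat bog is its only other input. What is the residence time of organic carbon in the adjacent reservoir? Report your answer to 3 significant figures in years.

Balance the peat bog: ΣF_in = 19.100 t C/yr.
Transfer to the adjacent reservoir = ΣF_in − (5.82) = 13.280 t C/yr.
Total input to the adjacent reservoir = 13.280 + 6.55 = 19.830 t C/yr; at steady state this equals its total output.
τ = M / F = 168000 / 19.830 = 8472 yr.

8470 yr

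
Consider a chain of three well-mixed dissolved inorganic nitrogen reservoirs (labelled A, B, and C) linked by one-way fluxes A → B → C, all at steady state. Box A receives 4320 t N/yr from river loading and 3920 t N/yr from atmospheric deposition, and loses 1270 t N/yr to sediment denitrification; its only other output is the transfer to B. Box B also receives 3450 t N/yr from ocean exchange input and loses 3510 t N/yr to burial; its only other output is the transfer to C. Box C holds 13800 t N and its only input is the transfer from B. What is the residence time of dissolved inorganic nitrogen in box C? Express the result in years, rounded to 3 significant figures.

2.00 yr

Box A: F(A→B) = (4320 + 3920) − 1270 = 6970.0 t N/yr.
Box B: F(B→C) = (6970.0 + 3450) − 3510 = 6910.0 t N/yr.
Box C throughput = its input = 6910.0 t N/yr; τ = 13800 / 6910.0 = 1.997 yr.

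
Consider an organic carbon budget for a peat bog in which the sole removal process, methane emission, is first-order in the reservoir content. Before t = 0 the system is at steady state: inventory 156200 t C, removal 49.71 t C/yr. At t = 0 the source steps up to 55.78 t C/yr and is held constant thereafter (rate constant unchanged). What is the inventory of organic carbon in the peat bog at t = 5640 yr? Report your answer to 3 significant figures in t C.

172000 t C

τ = M₀/F₀ = 156200/49.71 = 3142 yr; rate constant k = 1/τ.
New steady state M_∞ = F₁/k = F₁·τ = 55.78 × 3142 = 175270 t C.
M(t) = M_∞ + (M₀ − M_∞)·e^(−t/τ); t/τ = 5640/3142 = 1.795, so e^(−t/τ) = 0.1661.
M(t) = 175270 − 19070 × 0.1661 = 172100 t C.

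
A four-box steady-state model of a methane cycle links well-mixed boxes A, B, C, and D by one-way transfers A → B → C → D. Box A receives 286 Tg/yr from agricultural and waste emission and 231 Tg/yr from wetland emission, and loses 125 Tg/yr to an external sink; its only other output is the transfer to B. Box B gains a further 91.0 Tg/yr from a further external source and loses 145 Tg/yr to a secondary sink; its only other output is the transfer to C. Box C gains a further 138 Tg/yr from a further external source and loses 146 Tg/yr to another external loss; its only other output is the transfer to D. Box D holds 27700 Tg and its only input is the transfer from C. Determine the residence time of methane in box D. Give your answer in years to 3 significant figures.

Box A: F(A→B) = (286 + 231) − 125 = 392.00 Tg/yr.
Box B: F(B→C) = (392.00 + 91.0) − 145 = 338.00 Tg/yr.
Box C: F(C→D) = (338.00 + 138) − 146 = 330.00 Tg/yr.
Box D throughput = its input = 330.00 Tg/yr; τ = 27700 / 330.00 = 83.94 yr.

83.9 yr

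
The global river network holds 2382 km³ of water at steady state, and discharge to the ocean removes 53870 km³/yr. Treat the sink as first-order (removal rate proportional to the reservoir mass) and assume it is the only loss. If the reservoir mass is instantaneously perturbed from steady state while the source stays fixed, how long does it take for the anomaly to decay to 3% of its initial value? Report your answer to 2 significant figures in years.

0.16 yr

For a linear reservoir the anomaly decays as exp(−t/τ) with τ = M/F = 2382/53870 = 0.04422 yr.
exp(−t/τ) = 0.03 ⇒ t = −τ ln(0.03) = 0.04422 × 3.507 = 0.1551 yr.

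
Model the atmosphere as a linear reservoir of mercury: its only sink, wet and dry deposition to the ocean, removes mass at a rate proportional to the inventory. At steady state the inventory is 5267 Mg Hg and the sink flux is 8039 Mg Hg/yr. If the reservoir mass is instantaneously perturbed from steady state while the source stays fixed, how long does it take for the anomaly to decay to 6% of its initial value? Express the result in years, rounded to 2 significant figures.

1.8 yr

For a linear reservoir the anomaly decays as exp(−t/τ) with τ = M/F = 5267/8039 = 0.6552 yr.
exp(−t/τ) = 0.06 ⇒ t = −τ ln(0.06) = 0.6552 × 2.813 = 1.843 yr.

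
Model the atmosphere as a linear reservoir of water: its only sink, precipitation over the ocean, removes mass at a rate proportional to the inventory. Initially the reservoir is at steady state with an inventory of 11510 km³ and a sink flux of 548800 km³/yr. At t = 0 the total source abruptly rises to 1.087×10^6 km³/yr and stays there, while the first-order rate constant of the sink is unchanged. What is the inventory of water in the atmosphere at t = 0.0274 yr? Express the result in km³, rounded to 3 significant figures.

Residence time τ = M₀/F₀ = 0.02097 yr. The eventual steady state is M_∞ = M₀·(F₁/F₀) = 11510 × 1.087×10^6/548800 = 22798 km³.
The anomaly ΔM(t) = M(t) − M_∞ decays as ΔM₀·e^(−t/τ) with ΔM₀ = 11510 − 22798 = −11290 km³.
At t = 0.0274 yr, e^(−t/τ) = e^(−1.306) = 0.2708, so ΔM = −3057 km³ and M = 22798 − 3057 = 19741 km³.

19700 km³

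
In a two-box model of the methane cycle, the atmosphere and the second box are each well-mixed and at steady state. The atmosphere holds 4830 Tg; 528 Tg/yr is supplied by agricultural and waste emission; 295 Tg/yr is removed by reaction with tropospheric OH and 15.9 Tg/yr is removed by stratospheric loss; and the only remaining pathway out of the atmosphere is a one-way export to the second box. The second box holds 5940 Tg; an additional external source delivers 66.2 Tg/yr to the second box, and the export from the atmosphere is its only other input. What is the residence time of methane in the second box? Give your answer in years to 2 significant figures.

Balance the atmosphere: ΣF_in = 528.00 Tg/yr.
Export to the second box = ΣF_in − (295 + 15.9) = 217.10 Tg/yr.
Total input to the second box = 217.10 + 66.2 = 283.30 Tg/yr; at steady state this equals its total output.
τ = M / F = 5940 / 283.30 = 20.97 yr.

21 yr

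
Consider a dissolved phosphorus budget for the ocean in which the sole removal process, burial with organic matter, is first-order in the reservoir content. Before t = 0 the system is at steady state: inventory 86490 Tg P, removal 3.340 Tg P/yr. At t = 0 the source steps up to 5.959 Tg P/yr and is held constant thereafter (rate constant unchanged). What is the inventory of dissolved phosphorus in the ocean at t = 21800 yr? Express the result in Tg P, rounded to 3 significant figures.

125000 Tg P

τ = M₀/F₀ = 86490/3.340 = 25900 yr; rate constant k = 1/τ.
New steady state M_∞ = F₁/k = F₁·τ = 5.959 × 25900 = 154310 Tg P.
M(t) = M_∞ + (M₀ − M_∞)·e^(−t/τ); t/τ = 21800/25900 = 0.8419, so e^(−t/τ) = 0.4309.
M(t) = 154310 − 67820 × 0.4309 = 125090 Tg P.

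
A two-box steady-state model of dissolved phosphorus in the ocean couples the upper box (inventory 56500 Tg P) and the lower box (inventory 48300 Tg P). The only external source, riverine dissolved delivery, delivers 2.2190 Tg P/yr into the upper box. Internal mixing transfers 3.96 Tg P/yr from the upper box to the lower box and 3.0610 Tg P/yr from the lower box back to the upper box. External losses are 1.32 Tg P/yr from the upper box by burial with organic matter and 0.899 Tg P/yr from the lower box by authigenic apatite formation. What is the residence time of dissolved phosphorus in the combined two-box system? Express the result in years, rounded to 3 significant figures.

47200 yr

Treat the two boxes together as one reservoir: the mixing fluxes between them are internal recycling, so τ = ΣM / Σ(external losses).
M_total = 56500 + 48300 = 104800 Tg P.
ΣF_external_out = 1.32 + 0.899 = 2.2190 Tg P/yr.
τ = M_total / ΣF_ext = 104800 / 2.2190 = 47230 yr.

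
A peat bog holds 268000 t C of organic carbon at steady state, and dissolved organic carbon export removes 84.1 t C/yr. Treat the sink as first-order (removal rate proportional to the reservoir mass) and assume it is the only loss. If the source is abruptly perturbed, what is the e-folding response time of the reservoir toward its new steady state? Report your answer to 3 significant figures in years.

For a linear reservoir the response time equals the residence time τ = M/F.
τ = 268000 / 84.1 = 3187 yr.

3190 yr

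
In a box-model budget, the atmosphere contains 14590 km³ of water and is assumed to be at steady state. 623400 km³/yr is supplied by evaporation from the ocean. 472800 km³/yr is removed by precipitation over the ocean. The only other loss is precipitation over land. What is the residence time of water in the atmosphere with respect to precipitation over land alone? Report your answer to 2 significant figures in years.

At steady state ΣF_in = ΣF_out.
ΣF_in = 623400 km³/yr.
Precipitation over land flux = ΣF_in − (472800) = 623400 − 472800 = 150600 km³/yr.
τ = M / F = 14590 / 150600 = 0.09688 yr.

0.097 yr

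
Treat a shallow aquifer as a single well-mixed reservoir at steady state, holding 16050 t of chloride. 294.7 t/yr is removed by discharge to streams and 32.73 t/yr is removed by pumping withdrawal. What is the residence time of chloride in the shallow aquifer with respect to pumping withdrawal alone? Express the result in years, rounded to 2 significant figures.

490 yr

Residence time with respect to a single sink: τ = M / F_sink.
τ = 16050 / 32.73 = 490.4 yr.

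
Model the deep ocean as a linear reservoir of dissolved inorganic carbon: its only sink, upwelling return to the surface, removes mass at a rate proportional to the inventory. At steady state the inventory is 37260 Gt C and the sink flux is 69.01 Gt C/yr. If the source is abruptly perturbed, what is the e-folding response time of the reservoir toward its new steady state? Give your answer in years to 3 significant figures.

For a linear reservoir the response time equals the residence time τ = M/F.
τ = 37260 / 69.01 = 539.9 yr.

540 yr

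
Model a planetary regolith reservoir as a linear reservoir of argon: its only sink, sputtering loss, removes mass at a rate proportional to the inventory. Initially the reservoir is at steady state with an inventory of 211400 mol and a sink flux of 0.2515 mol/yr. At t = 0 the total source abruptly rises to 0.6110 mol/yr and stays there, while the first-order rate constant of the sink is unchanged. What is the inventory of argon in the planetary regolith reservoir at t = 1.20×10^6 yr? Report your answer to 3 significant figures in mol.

Residence time τ = M₀/F₀ = 840600 yr. The eventual steady state is M_∞ = M₀·(F₁/F₀) = 211400 × 0.6110/0.2515 = 513580 mol.
The anomaly ΔM(t) = M(t) − M_∞ decays as ΔM₀·e^(−t/τ) with ΔM₀ = 211400 − 513580 = −302200 mol.
At t = 1.20×10^6 yr, e^(−t/τ) = e^(−1.428) = 0.2399, so ΔM = −72490 mol and M = 513580 − 72490 = 441090 mol.

441000 mol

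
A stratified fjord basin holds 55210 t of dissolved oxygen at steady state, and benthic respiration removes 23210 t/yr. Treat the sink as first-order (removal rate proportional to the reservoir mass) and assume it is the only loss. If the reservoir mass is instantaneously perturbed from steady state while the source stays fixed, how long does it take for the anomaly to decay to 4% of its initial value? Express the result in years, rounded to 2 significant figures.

7.7 yr

For a linear reservoir the anomaly decays as exp(−t/τ) with τ = M/F = 55210/23210 = 2.379 yr.
exp(−t/τ) = 0.04 ⇒ t = −τ ln(0.04) = 2.379 × 3.219 = 7.657 yr.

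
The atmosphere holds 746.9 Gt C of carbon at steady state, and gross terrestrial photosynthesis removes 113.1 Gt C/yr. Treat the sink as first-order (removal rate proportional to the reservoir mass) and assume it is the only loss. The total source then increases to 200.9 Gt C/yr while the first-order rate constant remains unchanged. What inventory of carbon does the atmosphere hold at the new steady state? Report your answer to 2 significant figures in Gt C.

Rate constant k = F/M = 113.1 / 746.9 = 0.1514 yr⁻¹.
At the new steady state, source = k·M_new ⇒ M_new = 200.9 / 0.1514 = 1327 Gt C.
(Equivalently M_new = M × F_new/F_old = 746.9 × 200.9/113.1.)

1300 Gt C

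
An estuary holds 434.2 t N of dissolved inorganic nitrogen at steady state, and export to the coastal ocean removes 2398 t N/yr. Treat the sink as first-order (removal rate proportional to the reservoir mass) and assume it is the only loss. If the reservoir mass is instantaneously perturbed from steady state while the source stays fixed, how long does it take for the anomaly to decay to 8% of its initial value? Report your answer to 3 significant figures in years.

0.457 yr

For a linear reservoir the anomaly decays as exp(−t/τ) with τ = M/F = 434.2/2398 = 0.1811 yr.
exp(−t/τ) = 0.08 ⇒ t = −τ ln(0.08) = 0.1811 × 2.526 = 0.4573 yr.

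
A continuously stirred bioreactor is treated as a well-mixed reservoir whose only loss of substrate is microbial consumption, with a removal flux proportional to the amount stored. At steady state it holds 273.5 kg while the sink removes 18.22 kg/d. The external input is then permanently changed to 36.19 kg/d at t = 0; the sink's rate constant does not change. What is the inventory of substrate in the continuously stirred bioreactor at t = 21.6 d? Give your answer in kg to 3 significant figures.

479 kg

τ = M₀/F₀ = 273.5/18.22 = 15.01 d; rate constant k = 1/τ.
New steady state M_∞ = F₁/k = F₁·τ = 36.19 × 15.01 = 543.25 kg.
M(t) = M_∞ + (M₀ − M_∞)·e^(−t/τ); t/τ = 21.6/15.01 = 1.439, so e^(−t/τ) = 0.2372.
M(t) = 543.25 − 269.7 × 0.2372 = 479.27 kg.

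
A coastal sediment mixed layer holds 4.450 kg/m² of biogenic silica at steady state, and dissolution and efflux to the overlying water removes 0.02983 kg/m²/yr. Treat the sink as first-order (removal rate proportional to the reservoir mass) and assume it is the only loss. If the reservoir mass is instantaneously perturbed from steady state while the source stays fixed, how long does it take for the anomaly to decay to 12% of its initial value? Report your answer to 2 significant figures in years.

For a linear reservoir the anomaly decays as exp(−t/τ) with τ = M/F = 4.450/0.02983 = 149.2 yr.
exp(−t/τ) = 0.12 ⇒ t = −τ ln(0.12) = 149.2 × 2.120 = 316.3 yr.

320 yr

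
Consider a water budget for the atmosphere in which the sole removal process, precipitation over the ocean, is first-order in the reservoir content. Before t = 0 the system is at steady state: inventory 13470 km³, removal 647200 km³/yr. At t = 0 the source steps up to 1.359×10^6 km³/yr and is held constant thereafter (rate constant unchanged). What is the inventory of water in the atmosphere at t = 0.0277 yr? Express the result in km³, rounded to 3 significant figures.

Residence time τ = M₀/F₀ = 0.02081 yr. The eventual steady state is M_∞ = M₀·(F₁/F₀) = 13470 × 1.359×10^6/647200 = 28285 km³.
The anomaly ΔM(t) = M(t) − M_∞ decays as ΔM₀·e^(−t/τ) with ΔM₀ = 13470 − 28285 = −14810 km³.
At t = 0.0277 yr, e^(−t/τ) = e^(−1.331) = 0.2642, so ΔM = −3915 km³ and M = 28285 − 3915 = 24370 km³.

24400 km³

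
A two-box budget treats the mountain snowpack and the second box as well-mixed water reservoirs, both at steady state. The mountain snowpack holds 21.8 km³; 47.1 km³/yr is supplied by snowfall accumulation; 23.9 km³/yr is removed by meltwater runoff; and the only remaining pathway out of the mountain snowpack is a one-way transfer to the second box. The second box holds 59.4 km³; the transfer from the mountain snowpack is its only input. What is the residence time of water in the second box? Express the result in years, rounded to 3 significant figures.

Balance the mountain snowpack: ΣF_in = 47.100 km³/yr.
Transfer to the second box = ΣF_in − (23.9) = 23.200 km³/yr.
At steady state the output of the second box equals its input, 23.200 km³/yr.
τ = M / F = 59.4 / 23.200 = 2.560 yr.

2.56 yr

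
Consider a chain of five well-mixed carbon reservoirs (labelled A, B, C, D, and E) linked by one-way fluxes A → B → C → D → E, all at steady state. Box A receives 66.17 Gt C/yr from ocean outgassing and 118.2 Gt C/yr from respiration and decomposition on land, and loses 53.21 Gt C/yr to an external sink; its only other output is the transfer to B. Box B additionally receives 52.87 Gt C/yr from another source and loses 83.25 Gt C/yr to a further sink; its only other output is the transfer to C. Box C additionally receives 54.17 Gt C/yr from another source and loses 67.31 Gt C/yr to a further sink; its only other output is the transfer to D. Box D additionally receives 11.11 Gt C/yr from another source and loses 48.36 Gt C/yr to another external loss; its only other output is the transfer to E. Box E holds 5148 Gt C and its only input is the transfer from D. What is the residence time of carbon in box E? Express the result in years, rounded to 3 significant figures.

Box A: F(A→B) = (66.17 + 118.2) − 53.21 = 131.16 Gt C/yr.
Box B: F(B→C) = (131.16 + 52.87) − 83.25 = 100.78 Gt C/yr.
Box C: F(C→D) = (100.78 + 54.17) − 67.31 = 87.640 Gt C/yr.
Box D: F(D→E) = (87.640 + 11.11) − 48.36 = 50.390 Gt C/yr.
Box E throughput = its input = 50.390 Gt C/yr; τ = 5148 / 50.390 = 102.2 yr.

102 yr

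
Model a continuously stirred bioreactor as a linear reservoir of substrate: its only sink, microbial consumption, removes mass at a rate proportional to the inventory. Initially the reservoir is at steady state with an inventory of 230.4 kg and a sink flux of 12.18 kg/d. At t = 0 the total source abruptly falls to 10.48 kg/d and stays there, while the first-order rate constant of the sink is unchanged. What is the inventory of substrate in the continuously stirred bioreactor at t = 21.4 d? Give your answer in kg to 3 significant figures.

The sink rate constant is k = F₀/M₀ = 12.18/230.4 = 0.05286 d⁻¹.
Solving dM/dt = F₁ − kM with M(0) = M₀ gives M(t) = F₁/k + (M₀ − F₁/k)·e^(−kt).
F₁/k = 10.48/0.05286 = 198.24 kg; kt = 0.05286 × 21.4 = 1.131, e^(−kt) = 0.3226.
M(21.4) = 198.24 + (230.4 − 198.24) × 0.3226 = 198.24 + 10.37 = 208.62 kg.

209 kg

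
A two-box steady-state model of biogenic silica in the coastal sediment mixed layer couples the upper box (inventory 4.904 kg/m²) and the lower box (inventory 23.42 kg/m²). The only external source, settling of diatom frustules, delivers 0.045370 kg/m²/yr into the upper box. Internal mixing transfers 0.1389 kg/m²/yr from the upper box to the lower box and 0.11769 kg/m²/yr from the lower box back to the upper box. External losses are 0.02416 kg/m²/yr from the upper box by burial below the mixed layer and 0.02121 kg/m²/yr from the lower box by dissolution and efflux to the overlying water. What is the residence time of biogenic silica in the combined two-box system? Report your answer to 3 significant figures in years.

624 yr

For the system as a whole, the A↔B exchange is internal and contributes nothing to the throughput; only the external sinks remove mass.
M_total = 4.904 + 23.42 = 28.324 kg/m².
ΣF_external_out = 0.02416 + 0.02121 = 0.045370 kg/m²/yr.
τ = M_total / ΣF_ext = 28.324 / 0.045370 = 624.3 yr.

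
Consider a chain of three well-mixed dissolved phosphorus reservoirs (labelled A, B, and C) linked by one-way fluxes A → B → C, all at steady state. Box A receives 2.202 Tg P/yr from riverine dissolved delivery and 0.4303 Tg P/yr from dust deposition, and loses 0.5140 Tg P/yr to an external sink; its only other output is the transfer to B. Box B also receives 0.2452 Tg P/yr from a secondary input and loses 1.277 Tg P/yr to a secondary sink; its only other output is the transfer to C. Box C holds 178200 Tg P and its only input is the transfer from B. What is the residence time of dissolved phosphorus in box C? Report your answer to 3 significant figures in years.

Box A: F(A→B) = (2.202 + 0.4303) − 0.5140 = 2.1183 Tg P/yr.
Box B: F(B→C) = (2.1183 + 0.2452) − 1.277 = 1.0865 Tg P/yr.
Box C throughput = its input = 1.0865 Tg P/yr; τ = 178200 / 1.0865 = 164000 yr.

164000 yr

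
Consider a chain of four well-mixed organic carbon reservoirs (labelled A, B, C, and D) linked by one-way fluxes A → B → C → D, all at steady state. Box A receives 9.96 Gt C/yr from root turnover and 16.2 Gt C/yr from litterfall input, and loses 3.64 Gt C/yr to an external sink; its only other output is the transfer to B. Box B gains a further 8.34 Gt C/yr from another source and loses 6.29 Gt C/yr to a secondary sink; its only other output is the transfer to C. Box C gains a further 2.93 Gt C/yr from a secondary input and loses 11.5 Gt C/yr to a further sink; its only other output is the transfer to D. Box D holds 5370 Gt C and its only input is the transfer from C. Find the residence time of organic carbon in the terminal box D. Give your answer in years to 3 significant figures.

Box A: F(A→B) = (9.96 + 16.2) − 3.64 = 22.520 Gt C/yr.
Box B: F(B→C) = (22.520 + 8.34) − 6.29 = 24.570 Gt C/yr.
Box C: F(C→D) = (24.570 + 2.93) − 11.5 = 16.000 Gt C/yr.
Box D throughput = its input = 16.000 Gt C/yr; τ = 5370 / 16.000 = 335.6 yr.

336 yr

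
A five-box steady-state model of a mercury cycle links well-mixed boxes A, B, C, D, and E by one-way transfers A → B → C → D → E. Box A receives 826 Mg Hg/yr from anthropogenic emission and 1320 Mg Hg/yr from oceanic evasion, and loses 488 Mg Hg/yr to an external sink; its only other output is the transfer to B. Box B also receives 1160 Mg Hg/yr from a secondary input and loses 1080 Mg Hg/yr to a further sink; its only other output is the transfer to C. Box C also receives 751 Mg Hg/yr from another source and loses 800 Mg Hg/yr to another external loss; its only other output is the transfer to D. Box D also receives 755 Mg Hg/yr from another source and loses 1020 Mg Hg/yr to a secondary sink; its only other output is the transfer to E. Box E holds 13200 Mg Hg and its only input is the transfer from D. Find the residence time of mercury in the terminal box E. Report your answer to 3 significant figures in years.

9.27 yr

Box A: F(A→B) = (826 + 1320) − 488 = 1658.0 Mg Hg/yr.
Box B: F(B→C) = (1658.0 + 1160) − 1080 = 1738.0 Mg Hg/yr.
Box C: F(C→D) = (1738.0 + 751) − 800 = 1689.0 Mg Hg/yr.
Box D: F(D→E) = (1689.0 + 755) − 1020 = 1424.0 Mg Hg/yr.
Box E throughput = its input = 1424.0 Mg Hg/yr; τ = 13200 / 1424.0 = 9.270 yr.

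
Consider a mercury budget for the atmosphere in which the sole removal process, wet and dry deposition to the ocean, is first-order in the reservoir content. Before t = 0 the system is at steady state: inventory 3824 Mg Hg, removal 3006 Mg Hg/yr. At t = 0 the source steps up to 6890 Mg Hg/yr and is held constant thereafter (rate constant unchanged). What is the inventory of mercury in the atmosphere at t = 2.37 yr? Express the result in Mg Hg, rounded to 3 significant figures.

8000 Mg Hg

Residence time τ = M₀/F₀ = 1.272 yr. The eventual steady state is M_∞ = M₀·(F₁/F₀) = 3824 × 6890/3006 = 8764.9 Mg Hg.
The anomaly ΔM(t) = M(t) − M_∞ decays as ΔM₀·e^(−t/τ) with ΔM₀ = 3824 − 8764.9 = −4941 Mg Hg.
At t = 2.37 yr, e^(−t/τ) = e^(−1.863) = 0.1552, so ΔM = −766.8 Mg Hg and M = 8764.9 − 766.8 = 7998.1 Mg Hg.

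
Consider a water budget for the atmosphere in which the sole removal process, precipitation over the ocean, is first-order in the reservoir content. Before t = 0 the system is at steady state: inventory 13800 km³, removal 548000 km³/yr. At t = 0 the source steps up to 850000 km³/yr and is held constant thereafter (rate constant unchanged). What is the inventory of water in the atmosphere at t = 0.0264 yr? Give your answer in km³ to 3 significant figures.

18700 km³

Residence time τ = M₀/F₀ = 0.02518 yr. The eventual steady state is M_∞ = M₀·(F₁/F₀) = 13800 × 850000/548000 = 21405 km³.
The anomaly ΔM(t) = M(t) − M_∞ decays as ΔM₀·e^(−t/τ) with ΔM₀ = 13800 − 21405 = −7605 km³.
At t = 0.0264 yr, e^(−t/τ) = e^(−1.048) = 0.3505, so ΔM = −2666 km³ and M = 21405 − 2666 = 18739 km³.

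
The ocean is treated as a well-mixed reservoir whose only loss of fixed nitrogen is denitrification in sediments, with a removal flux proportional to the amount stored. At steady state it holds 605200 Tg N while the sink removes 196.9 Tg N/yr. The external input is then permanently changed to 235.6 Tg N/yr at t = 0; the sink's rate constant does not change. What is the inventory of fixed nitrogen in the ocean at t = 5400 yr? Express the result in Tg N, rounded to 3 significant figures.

The sink rate constant is k = F₀/M₀ = 196.9/605200 = 0.0003253 yr⁻¹.
Solving dM/dt = F₁ − kM with M(0) = M₀ gives M(t) = F₁/k + (M₀ − F₁/k)·e^(−kt).
F₁/k = 235.6/0.0003253 = 724150 Tg N; kt = 0.0003253 × 5400 = 1.757, e^(−kt) = 0.1726.
M(5400) = 724150 + (605200 − 724150) × 0.1726 = 724150 − 20530 = 703620 Tg N.

704000 Tg N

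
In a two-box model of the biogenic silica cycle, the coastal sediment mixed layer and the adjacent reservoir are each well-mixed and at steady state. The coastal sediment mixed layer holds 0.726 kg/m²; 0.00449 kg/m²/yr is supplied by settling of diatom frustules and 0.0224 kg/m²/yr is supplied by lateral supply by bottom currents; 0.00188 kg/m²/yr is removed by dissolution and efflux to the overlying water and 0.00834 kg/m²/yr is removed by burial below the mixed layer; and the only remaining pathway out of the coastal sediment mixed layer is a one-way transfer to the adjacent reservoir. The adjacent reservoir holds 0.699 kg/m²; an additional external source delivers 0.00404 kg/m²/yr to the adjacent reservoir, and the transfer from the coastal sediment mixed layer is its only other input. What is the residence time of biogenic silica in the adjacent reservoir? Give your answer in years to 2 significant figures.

34 yr

Balance the coastal sediment mixed layer: ΣF_in = 0.00449 + 0.0224 = 0.026890 kg/m²/yr.
Transfer to the adjacent reservoir = ΣF_in − (0.00188 + 0.00834) = 0.016670 kg/m²/yr.
Total input to the adjacent reservoir = 0.016670 + 0.00404 = 0.020710 kg/m²/yr; at steady state this equals its total output.
τ = M / F = 0.699 / 0.020710 = 33.75 yr.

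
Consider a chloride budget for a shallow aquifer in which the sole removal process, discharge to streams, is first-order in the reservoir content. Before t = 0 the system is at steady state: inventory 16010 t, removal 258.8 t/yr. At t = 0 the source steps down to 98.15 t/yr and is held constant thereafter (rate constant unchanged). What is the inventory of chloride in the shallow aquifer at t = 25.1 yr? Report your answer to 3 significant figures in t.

τ = M₀/F₀ = 16010/258.8 = 61.86 yr; rate constant k = 1/τ.
New steady state M_∞ = F₁/k = F₁·τ = 98.15 × 61.86 = 6071.8 t.
M(t) = M_∞ + (M₀ − M_∞)·e^(−t/τ); t/τ = 25.1/61.86 = 0.4057, so e^(−t/τ) = 0.6665.
M(t) = 6071.8 + 9938 × 0.6665 = 12695 t.

12700 t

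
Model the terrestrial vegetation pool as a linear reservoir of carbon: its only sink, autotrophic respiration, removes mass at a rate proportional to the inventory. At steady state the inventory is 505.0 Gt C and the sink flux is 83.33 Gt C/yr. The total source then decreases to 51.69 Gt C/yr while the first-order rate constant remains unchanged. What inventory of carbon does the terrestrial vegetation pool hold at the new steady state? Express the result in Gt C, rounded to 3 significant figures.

Rate constant k = F/M = 83.33 / 505.0 = 0.1650 yr⁻¹.
At the new steady state, source = k·M_new ⇒ M_new = 51.69 / 0.1650 = 313.3 Gt C.
(Equivalently M_new = M × F_new/F_old = 505.0 × 51.69/83.33.)

313 Gt C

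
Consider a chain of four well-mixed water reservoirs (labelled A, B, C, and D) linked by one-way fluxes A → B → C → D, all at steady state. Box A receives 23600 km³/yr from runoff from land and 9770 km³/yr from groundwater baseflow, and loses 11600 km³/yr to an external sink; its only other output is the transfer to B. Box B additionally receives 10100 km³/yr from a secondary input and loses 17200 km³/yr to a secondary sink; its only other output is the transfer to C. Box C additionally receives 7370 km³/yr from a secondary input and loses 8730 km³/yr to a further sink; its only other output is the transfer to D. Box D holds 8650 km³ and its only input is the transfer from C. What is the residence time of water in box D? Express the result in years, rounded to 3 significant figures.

0.650 yr

Box A: F(A→B) = (23600 + 9770) − 11600 = 21770 km³/yr.
Box B: F(B→C) = (21770 + 10100) − 17200 = 14670 km³/yr.
Box C: F(C→D) = (14670 + 7370) − 8730 = 13310 km³/yr.
Box D throughput = its input = 13310 km³/yr; τ = 8650 / 13310 = 0.6499 yr.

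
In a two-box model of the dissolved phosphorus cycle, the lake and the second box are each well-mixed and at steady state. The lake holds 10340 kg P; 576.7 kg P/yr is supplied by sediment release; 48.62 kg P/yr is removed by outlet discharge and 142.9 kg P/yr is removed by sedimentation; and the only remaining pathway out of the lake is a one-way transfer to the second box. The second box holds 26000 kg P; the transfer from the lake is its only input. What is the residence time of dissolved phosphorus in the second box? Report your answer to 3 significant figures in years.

67.5 yr

Balance the lake: ΣF_in = 576.70 kg P/yr.
Transfer to the second box = ΣF_in − (48.62 + 142.9) = 385.18 kg P/yr.
At steady state the output of the second box equals its input, 385.18 kg P/yr.
τ = M / F = 26000 / 385.18 = 67.50 yr.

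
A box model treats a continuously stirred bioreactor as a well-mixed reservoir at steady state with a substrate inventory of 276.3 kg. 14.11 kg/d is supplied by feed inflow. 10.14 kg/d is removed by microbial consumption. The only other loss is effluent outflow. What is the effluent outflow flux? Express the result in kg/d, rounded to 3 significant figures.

3.97 kg/d

At steady state ΣF_in = ΣF_out.
ΣF_in = 14.110 kg/d.
Effluent outflow flux = ΣF_in − (10.14) = 14.110 − 10.14 = 3.970 kg/d.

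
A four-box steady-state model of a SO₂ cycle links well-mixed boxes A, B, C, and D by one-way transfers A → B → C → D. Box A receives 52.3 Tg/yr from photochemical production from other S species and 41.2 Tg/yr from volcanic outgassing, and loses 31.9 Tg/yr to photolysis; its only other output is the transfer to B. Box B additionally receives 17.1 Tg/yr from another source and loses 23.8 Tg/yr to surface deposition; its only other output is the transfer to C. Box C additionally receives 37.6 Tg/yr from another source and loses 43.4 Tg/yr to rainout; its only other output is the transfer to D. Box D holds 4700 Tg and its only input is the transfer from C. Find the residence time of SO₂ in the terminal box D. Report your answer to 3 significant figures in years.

Box A: F(A→B) = (52.3 + 41.2) − 31.9 = 61.600 Tg/yr.
Box B: F(B→C) = (61.600 + 17.1) − 23.8 = 54.900 Tg/yr.
Box C: F(C→D) = (54.900 + 37.6) − 43.4 = 49.100 Tg/yr.
Box D throughput = its input = 49.100 Tg/yr; τ = 4700 / 49.100 = 95.72 yr.

95.7 yr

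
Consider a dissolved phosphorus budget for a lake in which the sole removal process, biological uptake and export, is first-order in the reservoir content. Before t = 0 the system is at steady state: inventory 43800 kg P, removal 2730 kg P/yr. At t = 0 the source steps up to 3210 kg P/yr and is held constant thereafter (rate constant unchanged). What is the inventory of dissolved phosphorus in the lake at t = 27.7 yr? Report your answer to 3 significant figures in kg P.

The sink rate constant is k = F₀/M₀ = 2730/43800 = 0.06233 yr⁻¹.
Solving dM/dt = F₁ − kM with M(0) = M₀ gives M(t) = F₁/k + (M₀ − F₁/k)·e^(−kt).
F₁/k = 3210/0.06233 = 51501 kg P; kt = 0.06233 × 27.7 = 1.727, e^(−kt) = 0.1779.
M(27.7) = 51501 + (43800 − 51501) × 0.1779 = 51501 − 1370 = 50131 kg P.

50100 kg P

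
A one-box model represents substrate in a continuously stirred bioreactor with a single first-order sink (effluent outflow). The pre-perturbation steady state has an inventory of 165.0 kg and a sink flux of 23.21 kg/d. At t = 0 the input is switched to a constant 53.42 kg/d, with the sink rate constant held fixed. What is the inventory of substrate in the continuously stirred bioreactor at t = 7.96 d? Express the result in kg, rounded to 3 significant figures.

Residence time τ = M₀/F₀ = 7.109 d. The eventual steady state is M_∞ = M₀·(F₁/F₀) = 165.0 × 53.42/23.21 = 379.76 kg.
The anomaly ΔM(t) = M(t) − M_∞ decays as ΔM₀·e^(−t/τ) with ΔM₀ = 165.0 − 379.76 = −214.8 kg.
At t = 7.96 d, e^(−t/τ) = e^(−1.120) = 0.3264, so ΔM = −70.09 kg and M = 379.76 − 70.09 = 309.67 kg.

310 kg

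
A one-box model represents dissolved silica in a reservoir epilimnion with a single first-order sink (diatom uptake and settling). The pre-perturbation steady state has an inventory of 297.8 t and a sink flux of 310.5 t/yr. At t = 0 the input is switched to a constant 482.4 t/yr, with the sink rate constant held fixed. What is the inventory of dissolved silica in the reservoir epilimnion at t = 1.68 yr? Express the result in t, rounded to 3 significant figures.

τ = M₀/F₀ = 297.8/310.5 = 0.9591 yr; rate constant k = 1/τ.
New steady state M_∞ = F₁/k = F₁·τ = 482.4 × 0.9591 = 462.67 t.
M(t) = M_∞ + (M₀ − M_∞)·e^(−t/τ); t/τ = 1.68/0.9591 = 1.752, so e^(−t/τ) = 0.1735.
M(t) = 462.67 − 164.9 × 0.1735 = 434.07 t.

434 t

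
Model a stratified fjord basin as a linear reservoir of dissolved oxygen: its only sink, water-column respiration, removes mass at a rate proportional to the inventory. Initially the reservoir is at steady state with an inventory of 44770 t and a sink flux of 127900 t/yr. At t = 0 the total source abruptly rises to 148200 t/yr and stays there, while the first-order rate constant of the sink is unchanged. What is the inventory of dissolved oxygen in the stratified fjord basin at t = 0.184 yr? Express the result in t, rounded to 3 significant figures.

47700 t

Residence time τ = M₀/F₀ = 0.3500 yr. The eventual steady state is M_∞ = M₀·(F₁/F₀) = 44770 × 148200/127900 = 51876 t.
The anomaly ΔM(t) = M(t) − M_∞ decays as ΔM₀·e^(−t/τ) with ΔM₀ = 44770 − 51876 = −7106 t.
At t = 0.184 yr, e^(−t/τ) = e^(−0.5257) = 0.5912, so ΔM = −4201 t and M = 51876 − 4201 = 47675 t.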